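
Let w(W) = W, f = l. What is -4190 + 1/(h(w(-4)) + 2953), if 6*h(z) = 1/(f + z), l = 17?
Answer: -965103572/230335 ≈ -4190.0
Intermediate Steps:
f = 17
h(z) = 1/(6*(17 + z))
-4190 + 1/(h(w(-4)) + 2953) = -4190 + 1/(1/(6*(17 - 4)) + 2953) = -4190 + 1/((1/6)/13 + 2953) = -4190 + 1/((1/6)*(1/13) + 2953) = -4190 + 1/(1/78 + 2953) = -4190 + 1/(230335/78) = -4190 + 78/230335 = -965103572/230335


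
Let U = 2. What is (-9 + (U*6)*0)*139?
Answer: -1251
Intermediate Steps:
(-9 + (U*6)*0)*139 = (-9 + (2*6)*0)*139 = (-9 + 12*0)*139 = (-9 + 0)*139 = -9*139 = -1251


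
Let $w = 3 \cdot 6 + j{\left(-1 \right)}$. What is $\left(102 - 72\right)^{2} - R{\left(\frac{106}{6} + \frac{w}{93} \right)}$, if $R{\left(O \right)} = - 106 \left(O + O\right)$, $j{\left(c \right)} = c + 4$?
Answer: $\frac{436468}{93} \approx 4693.2$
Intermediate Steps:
$j{\left(c \right)} = 4 + c$
$w = 21$ ($w = 3 \cdot 6 + \left(4 - 1\right) = 18 + 3 = 21$)
$R{\left(O \right)} = - 212 O$ ($R{\left(O \right)} = - 106 \cdot 2 O = - 212 O$)
$\left(102 - 72\right)^{2} - R{\left(\frac{106}{6} + \frac{w}{93} \right)} = \left(102 - 72\right)^{2} - - 212 \left(\frac{106}{6} + \frac{21}{93}\right) = 30^{2} - - 212 \left(106 \cdot \frac{1}{6} + 21 \cdot \frac{1}{93}\right) = 900 - - 212 \left(\frac{53}{3} + \frac{7}{31}\right) = 900 - \left(-212\right) \frac{1664}{93} = 900 - - \frac{352768}{93} = 900 + \frac{352768}{93} = \frac{436468}{93}$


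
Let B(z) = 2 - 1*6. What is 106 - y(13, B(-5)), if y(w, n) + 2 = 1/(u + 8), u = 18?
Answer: 2807/26 ≈ 107.96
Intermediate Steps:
B(z) = -4 (B(z) = 2 - 6 = -4)
y(w, n) = -51/26 (y(w, n) = -2 + 1/(18 + 8) = -2 + 1/26 = -51/26)
106 - y(13, B(-5)) = 106 - 1*(-51/26) = 106 + 51/26 = 2807/26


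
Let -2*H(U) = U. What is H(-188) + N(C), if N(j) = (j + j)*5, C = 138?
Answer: 1474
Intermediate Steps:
H(U) = -U/2
N(j) = 10*j (N(j) = (2*j)*5 = 10*j)
H(-188) + N(C) = -1/2*(-188) + 10*138 = 94 + 1380 = 1474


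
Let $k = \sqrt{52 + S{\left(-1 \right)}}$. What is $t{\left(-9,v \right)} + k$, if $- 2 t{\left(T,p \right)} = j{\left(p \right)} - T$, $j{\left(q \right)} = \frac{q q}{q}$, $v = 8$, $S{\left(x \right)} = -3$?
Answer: $- \frac{3}{2} \approx -1.5$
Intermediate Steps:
$j{\left(q \right)} = q$ ($j{\left(q \right)} = \frac{q^{2}}{q} = q$)
$k = 7$ ($k = \sqrt{52 - 3} = \sqrt{49} = 7$)
$t{\left(T,p \right)} = \frac{T}{2} - \frac{p}{2}$ ($t{\left(T,p \right)} = - \frac{p - T}{2} = \frac{T}{2} - \frac{p}{2}$)
$t{\left(-9,v \right)} + k = \left(\frac{1}{2} \left(-9\right) - 4\right) + 7 = \left(- \frac{9}{2} - 4\right) + 7 = - \frac{17}{2} + 7 = - \frac{3}{2}$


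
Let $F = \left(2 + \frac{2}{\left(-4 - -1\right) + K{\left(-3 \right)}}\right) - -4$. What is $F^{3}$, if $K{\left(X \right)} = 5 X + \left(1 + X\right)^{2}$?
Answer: $\frac{68921}{343} \approx 200.94$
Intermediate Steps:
$K{\left(X \right)} = \left(1 + X\right)^{2} + 5 X$
$F = \frac{41}{7}$ ($F = \left(2 + \frac{2}{\left(-4 - -1\right) + \left(\left(1 - 3\right)^{2} + 5 \left(-3\right)\right)}\right) - -4 = \left(2 + \frac{2}{\left(-4 + 1\right) - \left(15 - \left(-2\right)^{2}\right)}\right) + 4 = \left(2 + \frac{2}{-3 + \left(4 - 15\right)}\right) + 4 = \left(2 + \frac{2}{-3 - 11}\right) + 4 = \left(2 + \frac{2}{-14}\right) + 4 = \left(2 + 2 \left(- \frac{1}{14}\right)\right) + 4 = \left(2 - \frac{1}{7}\right) + 4 = \frac{13}{7} + 4 = \frac{41}{7} \approx 5.8571$)
$F^{3} = \left(\frac{41}{7}\right)^{3} = \frac{68921}{343}$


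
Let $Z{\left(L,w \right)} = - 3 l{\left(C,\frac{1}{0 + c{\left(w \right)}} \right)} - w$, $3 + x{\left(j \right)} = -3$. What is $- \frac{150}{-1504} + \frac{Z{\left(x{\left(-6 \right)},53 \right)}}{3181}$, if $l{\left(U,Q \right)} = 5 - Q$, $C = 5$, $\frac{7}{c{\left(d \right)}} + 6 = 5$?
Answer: $\frac{1309817}{16744784} \approx 0.078222$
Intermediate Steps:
$x{\left(j \right)} = -6$ ($x{\left(j \right)} = -3 - 3 = -6$)
$c{\left(d \right)} = -7$ ($c{\left(d \right)} = \frac{7}{-6 + 5} = \frac{7}{-1} = 7 \left(-1\right) = -7$)
$Z{\left(L,w \right)} = - \frac{108}{7} - w$ ($Z{\left(L,w \right)} = - 3 \left(5 - \frac{1}{0 - 7}\right) - w = - 3 \left(5 - \frac{1}{-7}\right) - w = - 3 \left(5 - - \frac{1}{7}\right) - w = - 3 \left(5 + \frac{1}{7}\right) - w = \left(-3\right) \frac{36}{7} - w = - \frac{108}{7} - w$)
$- \frac{150}{-1504} + \frac{Z{\left(x{\left(-6 \right)},53 \right)}}{3181} = - \frac{150}{-1504} + \frac{- \frac{108}{7} - 53}{3181} = \left(-150\right) \left(- \frac{1}{1504}\right) + \left(- \frac{108}{7} - 53\right) \frac{1}{3181} = \frac{75}{752} - \frac{479}{22267} = \frac{1309817}{16744784}$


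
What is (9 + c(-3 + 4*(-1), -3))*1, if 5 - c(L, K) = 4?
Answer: 10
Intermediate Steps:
c(L, K) = 1 (c(L, K) = 5 - 1*4 = 5 - 4 = 1)
(9 + c(-3 + 4*(-1), -3))*1 = (9 + 1)*1 = 10*1 = 10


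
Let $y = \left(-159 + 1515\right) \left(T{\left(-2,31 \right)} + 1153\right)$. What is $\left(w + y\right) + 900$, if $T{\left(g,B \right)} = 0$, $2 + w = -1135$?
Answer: $1563231$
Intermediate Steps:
$w = -1137$ ($w = -2 - 1135 = -1137$)
$y = 1563468$ ($y = \left(-159 + 1515\right) \left(0 + 1153\right) = 1356 \cdot 1153 = 1563468$)
$\left(w + y\right) + 900 = \left(-1137 + 1563468\right) + 900 = 1562331 + 900 = 1563231$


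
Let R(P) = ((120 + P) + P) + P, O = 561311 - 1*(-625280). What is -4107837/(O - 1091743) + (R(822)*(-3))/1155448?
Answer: -197796994865/4566330496 ≈ -43.316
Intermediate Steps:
O = 1186591 (O = 561311 + 625280 = 1186591)
R(P) = 120 + 3*P (R(P) = (120 + 2*P) + P = 120 + 3*P)
-4107837/(O - 1091743) + (R(822)*(-3))/1155448 = -4107837/(1186591 - 1091743) + ((120 + 3*822)*(-3))/1155448 = -4107837/94848 + ((120 + 2466)*(-3))*(1/1155448) = -4107837*1/94848 + (2586*(-3))*(1/1155448) = -1369279/31616 - 7758*1/1155448 = -1369279/31616 - 3879/577724 = -197796994865/4566330496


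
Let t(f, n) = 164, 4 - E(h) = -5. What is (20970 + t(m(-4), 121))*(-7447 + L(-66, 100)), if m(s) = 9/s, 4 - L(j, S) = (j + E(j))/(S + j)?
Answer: -2673503835/17 ≈ -1.5726e+8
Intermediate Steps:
E(h) = 9 (E(h) = 4 - 1*(-5) = 4 + 5 = 9)
L(j, S) = 4 - (9 + j)/(S + j) (L(j, S) = 4 - (j + 9)/(S + j) = 4 - (9 + j)/(S + j))
(20970 + t(m(-4), 121))*(-7447 + L(-66, 100)) = (20970 + 164)*(-7447 + (-9 + 3*(-66) + 4*100)/(100 - 66)) = 21134*(-7447 + (-9 - 198 + 400)/34) = 21134*(-7447 + (1/34)*193) = 21134*(-7447 + 193/34) = 21134*(-253005/34) = -2673503835/17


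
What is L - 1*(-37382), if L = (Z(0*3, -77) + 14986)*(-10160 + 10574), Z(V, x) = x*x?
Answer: 8696192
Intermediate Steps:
Z(V, x) = x²
L = 8658810 (L = ((-77)² + 14986)*(-10160 + 10574) = (5929 + 14986)*414 = 20915*414 = 8658810)
L - 1*(-37382) = 8658810 - 1*(-37382) = 8658810 + 37382 = 8696192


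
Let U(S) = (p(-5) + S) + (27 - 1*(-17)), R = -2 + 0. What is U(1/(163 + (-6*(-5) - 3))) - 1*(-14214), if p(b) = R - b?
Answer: 2709591/190 ≈ 14261.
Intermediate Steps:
R = -2
p(b) = -2 - b
U(S) = 47 + S (U(S) = ((-2 - 1*(-5)) + S) + (27 - 1*(-17)) = ((-2 + 5) + S) + (27 + 17) = (3 + S) + 44 = 47 + S)
U(1/(163 + (-6*(-5) - 3))) - 1*(-14214) = (47 + 1/(163 + (-6*(-5) - 3))) - 1*(-14214) = (47 + 1/(163 + (30 - 3))) + 14214 = (47 + 1/(163 + 27)) + 14214 = (47 + 1/190) + 14214 = 8931/190 + 14214 = 2709591/190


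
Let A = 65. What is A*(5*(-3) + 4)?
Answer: -715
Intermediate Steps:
A*(5*(-3) + 4) = 65*(5*(-3) + 4) = 65*(-15 + 4) = 65*(-11) = -715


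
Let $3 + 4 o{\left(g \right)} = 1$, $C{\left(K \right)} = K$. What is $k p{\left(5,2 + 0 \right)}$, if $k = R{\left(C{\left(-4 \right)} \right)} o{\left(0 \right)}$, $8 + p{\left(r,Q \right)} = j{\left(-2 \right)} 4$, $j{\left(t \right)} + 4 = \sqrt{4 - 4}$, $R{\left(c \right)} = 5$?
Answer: $60$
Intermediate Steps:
$j{\left(t \right)} = -4$ ($j{\left(t \right)} = -4 + \sqrt{4 - 4} = -4 + \sqrt{0} = -4 + 0 = -4$)
$p{\left(r,Q \right)} = -24$ ($p{\left(r,Q \right)} = -8 - 16 = -24$)
$o{\left(g \right)} = - \frac{1}{2}$ ($o{\left(g \right)} = - \frac{3}{4} + \frac{1}{4} \cdot 1 = - \frac{3}{4} + \frac{1}{4} = - \frac{1}{2}$)
$k = - \frac{5}{2}$ ($k = 5 \left(- \frac{1}{2}\right) = - \frac{5}{2} \approx -2.5$)
$k p{\left(5,2 + 0 \right)} = \left(- \frac{5}{2}\right) \left(-24\right) = 60$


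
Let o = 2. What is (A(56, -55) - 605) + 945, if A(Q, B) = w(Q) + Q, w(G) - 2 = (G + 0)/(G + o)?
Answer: 11570/29 ≈ 398.97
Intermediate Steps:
w(G) = 2 + G/(2 + G) (w(G) = 2 + (G + 0)/(G + 2) = 2 + G/(2 + G))
A(Q, B) = Q + (4 + 3*Q)/(2 + Q) (A(Q, B) = (4 + 3*Q)/(2 + Q) + Q = Q + (4 + 3*Q)/(2 + Q))
(A(56, -55) - 605) + 945 = ((4 + 56**2 + 5*56)/(2 + 56) - 605) + 945 = ((4 + 3136 + 280)/58 - 605) + 945 = ((1/58)*3420 - 605) + 945 = (1710/29 - 605) + 945 = -15835/29 + 945 = 11570/29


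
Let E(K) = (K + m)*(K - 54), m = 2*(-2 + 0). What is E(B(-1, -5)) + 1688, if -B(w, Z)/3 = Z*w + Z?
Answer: 1904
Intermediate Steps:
B(w, Z) = -3*Z - 3*Z*w (B(w, Z) = -3*(Z*w + Z) = -3*(Z + Z*w) = -3*Z - 3*Z*w)
m = -4 (m = 2*(-2) = -4)
E(K) = (-54 + K)*(-4 + K) (E(K) = (K - 4)*(K - 54) = (-4 + K)*(-54 + K) = (-54 + K)*(-4 + K))
E(B(-1, -5)) + 1688 = (216 + (-3*(-5)*(1 - 1))² - (-174)*(-5)*(1 - 1)) + 1688 = (216 + (-3*(-5)*0)² - (-174)*(-5)*0) + 1688 = (216 + 0² - 58*0) + 1688 = (216 + 0 + 0) + 1688 = 216 + 1688 = 1904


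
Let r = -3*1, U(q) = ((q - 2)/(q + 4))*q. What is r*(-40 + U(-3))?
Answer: 75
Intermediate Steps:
U(q) = q*(-2 + q)/(4 + q) (U(q) = ((-2 + q)/(4 + q))*q = q*(-2 + q)/(4 + q))
r = -3
r*(-40 + U(-3)) = -3*(-40 - 3*(-2 - 3)/(4 - 3)) = -3*(-40 - 3*(-5)/1) = -3*(-40 - 3*1*(-5)) = -3*(-40 + 15) = -3*(-25) = 75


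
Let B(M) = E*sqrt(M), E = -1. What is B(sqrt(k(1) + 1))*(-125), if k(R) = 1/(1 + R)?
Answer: 125*2**(3/4)*3**(1/4)/2 ≈ 138.34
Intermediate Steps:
B(M) = -sqrt(M)
B(sqrt(k(1) + 1))*(-125) = -sqrt(sqrt(1/(1 + 1) + 1))*(-125) = -sqrt(sqrt(1/2 + 1))*(-125) = -sqrt(sqrt(3/2))*(-125) = -sqrt(sqrt(6)/2)*(-125) = -2**(3/4)*3**(1/4)/2*(-125) = 125*2**(3/4)*3**(1/4)/2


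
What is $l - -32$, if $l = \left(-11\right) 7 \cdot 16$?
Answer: $-1200$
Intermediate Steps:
$l = -1232$ ($l = \left(-77\right) 16 = -1232$)
$l - -32 = -1232 - -32 = -1232 + 32 = -1200$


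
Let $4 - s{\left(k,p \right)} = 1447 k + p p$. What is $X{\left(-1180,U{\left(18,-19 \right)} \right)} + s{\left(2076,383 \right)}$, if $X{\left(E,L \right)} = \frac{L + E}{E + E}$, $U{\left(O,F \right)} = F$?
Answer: $- \frac{7435549321}{2360} \approx -3.1507 \cdot 10^{6}$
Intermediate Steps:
$s{\left(k,p \right)} = 4 - p^{2} - 1447 k$ ($s{\left(k,p \right)} = 4 - \left(1447 k + p p\right) = 4 - \left(1447 k + p^{2}\right) = 4 - \left(p^{2} + 1447 k\right) = 4 - p^{2} - 1447 k$)
$X{\left(E,L \right)} = \frac{E + L}{2 E}$
$X{\left(-1180,U{\left(18,-19 \right)} \right)} + s{\left(2076,383 \right)} = \frac{-1180 - 19}{2 \left(-1180\right)} - 3150657 = \frac{1}{2} \left(- \frac{1}{1180}\right) \left(-1199\right) - 3150657 = \frac{1199}{2360} - 3150657 = - \frac{7435549321}{2360}$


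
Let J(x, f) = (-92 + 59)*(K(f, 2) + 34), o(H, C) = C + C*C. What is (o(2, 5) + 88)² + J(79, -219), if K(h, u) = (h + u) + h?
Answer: 27190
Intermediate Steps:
K(h, u) = u + 2*h
o(H, C) = C + C²
J(x, f) = -1188 - 66*f (J(x, f) = (-92 + 59)*((2 + 2*f) + 34) = -33*(36 + 2*f) = -1188 - 66*f)
(o(2, 5) + 88)² + J(79, -219) = (5*(1 + 5) + 88)² + (-1188 - 66*(-219)) = (5*6 + 88)² + (-1188 + 14454) = (30 + 88)² + 13266 = 118² + 13266 = 13924 + 13266 = 27190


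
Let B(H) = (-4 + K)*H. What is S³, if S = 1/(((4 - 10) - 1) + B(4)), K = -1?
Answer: -1/19683 ≈ -5.0805e-5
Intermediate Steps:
B(H) = -5*H (B(H) = (-4 - 1)*H = -5*H)
S = -1/27 (S = 1/(((4 - 10) - 1) - 5*4) = 1/((-6 - 1) - 20) = 1/(-7 - 20) = 1/(-27) = -1/27 ≈ -0.037037)
S³ = (-1/27)³ = -1/19683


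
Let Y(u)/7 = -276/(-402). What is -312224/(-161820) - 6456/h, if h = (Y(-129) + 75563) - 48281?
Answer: 15650542117/9245059785 ≈ 1.6929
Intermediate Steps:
Y(u) = 322/67 (Y(u) = 7*(-276/(-402)) = 7*(-276*(-1/402)) = 7*(46/67) = 322/67)
h = 1828216/67 (h = (322/67 + 75563) - 48281 = 5063043/67 - 48281 = 1828216/67 ≈ 27287.)
-312224/(-161820) - 6456/h = -312224/(-161820) - 6456/1828216/67 = -312224*(-1/161820) - 6456*67/1828216 = 78056/40455 - 54069/228527 = 15650542117/9245059785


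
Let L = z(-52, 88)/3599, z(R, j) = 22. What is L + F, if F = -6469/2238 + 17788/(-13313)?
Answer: -452571417391/107230383906 ≈ -4.2206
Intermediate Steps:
F = -125931341/29794494 (F = -6469*1/2238 + 17788*(-1/13313) = -6469/2238 - 17788/13313 = -125931341/29794494 ≈ -4.2267)
L = 22/3599 ≈ 0.0061128
L + F = 22/3599 - 125931341/29794494 = -452571417391/107230383906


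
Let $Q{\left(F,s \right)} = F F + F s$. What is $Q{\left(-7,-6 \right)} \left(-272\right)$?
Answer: $-24752$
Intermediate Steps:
$Q{\left(F,s \right)} = F^{2} + F s$
$Q{\left(-7,-6 \right)} \left(-272\right) = - 7 \left(-7 - 6\right) \left(-272\right) = \left(-7\right) \left(-13\right) \left(-272\right) = 91 \left(-272\right) = -24752$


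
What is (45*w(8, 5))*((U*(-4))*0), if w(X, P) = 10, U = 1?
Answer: 0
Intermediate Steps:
(45*w(8, 5))*((U*(-4))*0) = (45*10)*((1*(-4))*0) = 450*(-4*0) = 450*0 = 0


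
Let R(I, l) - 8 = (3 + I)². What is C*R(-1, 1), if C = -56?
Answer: -672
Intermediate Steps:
R(I, l) = 8 + (3 + I)²
C*R(-1, 1) = -56*(8 + (3 - 1)²) = -56*(8 + 2²) = -56*(8 + 4) = -56*12 = -672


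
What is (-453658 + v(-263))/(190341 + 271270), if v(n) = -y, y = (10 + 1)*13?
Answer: -453801/461611 ≈ -0.98308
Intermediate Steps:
y = 143 (y = 11*13 = 143)
v(n) = -143 (v(n) = -1*143 = -143)
(-453658 + v(-263))/(190341 + 271270) = (-453658 - 143)/(190341 + 271270) = -453801/461611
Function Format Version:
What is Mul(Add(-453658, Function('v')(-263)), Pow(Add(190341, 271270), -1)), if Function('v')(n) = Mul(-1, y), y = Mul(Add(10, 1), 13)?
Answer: Rational(-453801, 461611) ≈ -0.98308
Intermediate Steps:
y = 143 (y = Mul(11, 13) = 143)
Function('v')(n) = -143 (Function('v')(n) = Mul(-1, 143) = -143)
Mul(Add(-453658, Function('v')(-263)), Pow(Add(190341, 271270), -1)) = Mul(Add(-453658, -143), Pow(Add(190341, 271270), -1)) = Mul(-453801, Pow(461611, -1)) = Mul(-453801, Rational(1, 461611)) = Rational(-453801, 461611)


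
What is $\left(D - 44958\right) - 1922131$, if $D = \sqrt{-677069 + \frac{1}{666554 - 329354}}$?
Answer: $-1967089 + \frac{i \sqrt{192463363111557}}{16860} \approx -1.9671 \cdot 10^{6} + 822.84 i$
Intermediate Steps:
$D = \frac{i \sqrt{192463363111557}}{16860}$ ($D = \sqrt{-677069 + \frac{1}{337200}} = \sqrt{- \frac{228307666799}{337200}} = \frac{i \sqrt{192463363111557}}{16860} \approx 822.84 i$)
$\left(D - 44958\right) - 1922131 = \left(\frac{i \sqrt{192463363111557}}{16860} - 44958\right) - 1922131 = \left(-44958 + \frac{i \sqrt{192463363111557}}{16860}\right) - 1922131 = -1967089 + \frac{i \sqrt{192463363111557}}{16860}$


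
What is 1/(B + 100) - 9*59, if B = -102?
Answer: -1063/2 ≈ -531.50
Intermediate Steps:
1/(B + 100) - 9*59 = 1/(-102 + 100) - 9*59 = 1/(-2) - 531 = -½ - 531 = -1063/2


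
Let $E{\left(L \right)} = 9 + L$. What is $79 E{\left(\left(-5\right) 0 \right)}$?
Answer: $711$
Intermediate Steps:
$79 E{\left(\left(-5\right) 0 \right)} = 79 \left(9 - 0\right) = 79 \left(9 + 0\right) = 79 \cdot 9 = 711$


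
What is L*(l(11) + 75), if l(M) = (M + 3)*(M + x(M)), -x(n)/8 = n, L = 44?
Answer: -44132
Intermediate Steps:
x(n) = -8*n
l(M) = -7*M*(3 + M) (l(M) = (M + 3)*(M - 8*M) = (3 + M)*(-7*M) = -7*M*(3 + M))
L*(l(11) + 75) = 44*(7*11*(-3 - 1*11) + 75) = 44*(7*11*(-3 - 11) + 75) = 44*(7*11*(-14) + 75) = 44*(-1078 + 75) = 44*(-1003) = -44132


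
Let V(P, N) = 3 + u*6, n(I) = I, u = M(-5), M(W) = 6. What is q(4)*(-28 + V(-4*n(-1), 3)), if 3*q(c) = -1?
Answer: -11/3 ≈ -3.6667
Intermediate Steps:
u = 6
V(P, N) = 39 (V(P, N) = 3 + 6*6 = 3 + 36 = 39)
q(c) = -⅓ (q(c) = (⅓)*(-1) = -⅓)
q(4)*(-28 + V(-4*n(-1), 3)) = -(-28 + 39)/3 = -⅓*11 = -11/3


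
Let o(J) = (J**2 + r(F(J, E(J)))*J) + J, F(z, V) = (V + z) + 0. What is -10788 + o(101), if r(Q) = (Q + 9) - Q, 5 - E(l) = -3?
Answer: 423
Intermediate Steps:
E(l) = 8 (E(l) = 5 - 1*(-3) = 5 + 3 = 8)
F(z, V) = V + z
r(Q) = 9 (r(Q) = (9 + Q) - Q = 9)
o(J) = J**2 + 10*J (o(J) = (J**2 + 9*J) + J = J**2 + 10*J)
-10788 + o(101) = -10788 + 101*(10 + 101) = -10788 + 101*111 = -10788 + 11211 = 423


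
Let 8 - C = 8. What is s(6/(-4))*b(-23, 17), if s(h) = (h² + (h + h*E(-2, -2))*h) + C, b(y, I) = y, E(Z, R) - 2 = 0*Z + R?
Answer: -207/2 ≈ -103.50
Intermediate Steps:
E(Z, R) = 2 + R (E(Z, R) = 2 + (0*Z + R) = 2 + (0 + R) = 2 + R)
C = 0 (C = 8 - 1*8 = 8 - 8 = 0)
s(h) = 2*h² (s(h) = (h² + (h + h*(2 - 2))*h) + 0 = (h² + (h + h*0)*h) + 0 = (h² + (h + 0)*h) + 0 = (h² + h*h) + 0 = (h² + h²) + 0 = 2*h² + 0 = 2*h²)
s(6/(-4))*b(-23, 17) = (2*(6/(-4))²)*(-23) = (2*(6*(-¼))²)*(-23) = (2*(-3/2)²)*(-23) = (2*(9/4))*(-23) = (9/2)*(-23) = -207/2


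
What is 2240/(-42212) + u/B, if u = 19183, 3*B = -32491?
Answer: -625509557/342877523 ≈ -1.8243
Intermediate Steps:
B = -32491/3 (B = (⅓)*(-32491) = -32491/3 ≈ -10830.)
2240/(-42212) + u/B = 2240/(-42212) + 19183/(-32491/3) = 2240*(-1/42212) + 19183*(-3/32491) = -560/10553 - 57549/32491 = -625509557/342877523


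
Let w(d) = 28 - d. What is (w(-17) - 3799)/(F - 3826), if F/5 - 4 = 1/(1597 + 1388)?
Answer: 2241138/2272181 ≈ 0.98634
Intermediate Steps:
F = 11941/597 (F = 20 + 5/(1597 + 1388) = 20 + 5/2985 = 20 + 5*(1/2985) = 20 + 1/597 = 11941/597 ≈ 20.002)
(w(-17) - 3799)/(F - 3826) = ((28 - 1*(-17)) - 3799)/(11941/597 - 3826) = ((28 + 17) - 3799)/(-2272181/597) = (45 - 3799)*(-597/2272181) = -3754*(-597/2272181) = 2241138/2272181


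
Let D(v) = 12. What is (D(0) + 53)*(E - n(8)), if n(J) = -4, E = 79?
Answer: 5395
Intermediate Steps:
(D(0) + 53)*(E - n(8)) = (12 + 53)*(79 - 1*(-4)) = 65*(79 + 4) = 65*83 = 5395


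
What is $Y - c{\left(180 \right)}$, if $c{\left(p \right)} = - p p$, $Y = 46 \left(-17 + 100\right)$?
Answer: $36218$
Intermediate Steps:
$Y = 3818$ ($Y = 46 \cdot 83 = 3818$)
$c{\left(p \right)} = - p^{2}$
$Y - c{\left(180 \right)} = 3818 - - 180^{2} = 3818 - \left(-1\right) 32400 = 3818 - -32400 = 3818 + 32400 = 36218$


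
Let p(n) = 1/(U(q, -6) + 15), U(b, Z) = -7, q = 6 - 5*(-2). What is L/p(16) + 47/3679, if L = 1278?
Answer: 37614143/3679 ≈ 10224.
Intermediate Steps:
q = 16 (q = 6 + 10 = 16)
p(n) = ⅛ (p(n) = 1/(-7 + 15) = 1/8 = ⅛)
L/p(16) + 47/3679 = 1278/(⅛) + 47/3679 = 1278*8 + 47*(1/3679) = 10224 + 47/3679 = 37614143/3679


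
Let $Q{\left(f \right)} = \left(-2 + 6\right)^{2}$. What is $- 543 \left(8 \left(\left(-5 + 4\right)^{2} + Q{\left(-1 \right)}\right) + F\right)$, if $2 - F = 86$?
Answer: $-28236$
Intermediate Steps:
$F = -84$ ($F = 2 - 86 = -84$)
$Q{\left(f \right)} = 16$ ($Q{\left(f \right)} = 4^{2} = 16$)
$- 543 \left(8 \left(\left(-5 + 4\right)^{2} + Q{\left(-1 \right)}\right) + F\right) = - 543 \left(8 \left(\left(-5 + 4\right)^{2} + 16\right) - 84\right) = - 543 \left(8 \left(\left(-1\right)^{2} + 16\right) - 84\right) = - 543 \left(8 \left(1 + 16\right) - 84\right) = - 543 \left(8 \cdot 17 - 84\right) = - 543 \left(136 - 84\right) = \left(-543\right) 52 = -28236$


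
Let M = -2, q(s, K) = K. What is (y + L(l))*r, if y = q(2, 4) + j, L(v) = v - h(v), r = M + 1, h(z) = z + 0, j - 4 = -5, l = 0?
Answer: -3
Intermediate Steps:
j = -1 (j = 4 - 5 = -1)
h(z) = z
r = -1 (r = -2 + 1 = -1)
L(v) = 0 (L(v) = v - v = 0)
y = 3 (y = 4 - 1 = 3)
(y + L(l))*r = (3 + 0)*(-1) = 3*(-1) = -3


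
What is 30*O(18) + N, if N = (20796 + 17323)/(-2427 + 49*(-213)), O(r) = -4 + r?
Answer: 5364761/12864 ≈ 417.04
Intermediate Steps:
N = -38119/12864 (N = 38119/(-2427 - 10437) = 38119/(-12864) = 38119*(-1/12864) = -38119/12864 ≈ -2.9632)
30*O(18) + N = 30*(-4 + 18) - 38119/12864 = 30*14 - 38119/12864 = 420 - 38119/12864 = 5364761/12864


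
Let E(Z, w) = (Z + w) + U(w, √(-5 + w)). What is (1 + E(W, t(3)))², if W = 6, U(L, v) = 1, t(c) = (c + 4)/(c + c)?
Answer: 3025/36 ≈ 84.028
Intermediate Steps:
t(c) = (4 + c)/(2*c) (t(c) = (4 + c)/((2*c)) = (4 + c)*(1/(2*c)) = (4 + c)/(2*c))
E(Z, w) = 1 + Z + w (E(Z, w) = (Z + w) + 1 = 1 + Z + w)
(1 + E(W, t(3)))² = (1 + (1 + 6 + (½)*(4 + 3)/3))² = (1 + (1 + 6 + (½)*(⅓)*7))² = (1 + (1 + 6 + 7/6))² = (1 + 49/6)² = (55/6)² = 3025/36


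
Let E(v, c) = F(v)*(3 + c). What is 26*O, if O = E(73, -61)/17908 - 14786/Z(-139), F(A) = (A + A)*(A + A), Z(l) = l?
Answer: 604097624/622303 ≈ 970.75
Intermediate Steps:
F(A) = 4*A² (F(A) = (2*A)*(2*A) = 4*A²)
E(v, c) = 4*v²*(3 + c) (E(v, c) = (4*v²)*(3 + c) = 4*v²*(3 + c))
O = 23234524/622303 (O = (4*73²*(3 - 61))/17908 - 14786/(-139) = (4*5329*(-58))*(1/17908) - 14786*(-1/139) = -1236328*1/17908 + 14786/139 = -309082/4477 + 14786/139 = 23234524/622303 ≈ 37.336)
26*O = 26*(23234524/622303) = 604097624/622303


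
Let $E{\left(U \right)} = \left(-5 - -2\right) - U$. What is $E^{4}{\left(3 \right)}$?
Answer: $1296$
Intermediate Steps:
$E{\left(U \right)} = -3 - U$ ($E{\left(U \right)} = \left(-5 + 2\right) - U = -3 - U$)
$E^{4}{\left(3 \right)} = \left(-3 - 3\right)^{4} = \left(-6\right)^{4} = 1296$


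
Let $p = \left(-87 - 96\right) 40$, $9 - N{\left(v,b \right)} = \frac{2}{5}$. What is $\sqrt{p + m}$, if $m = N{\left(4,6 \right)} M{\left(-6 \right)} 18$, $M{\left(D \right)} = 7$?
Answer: $\frac{i \sqrt{155910}}{5} \approx 78.971 i$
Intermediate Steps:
$N{\left(v,b \right)} = \frac{43}{5}$ ($N{\left(v,b \right)} = 9 - \frac{2}{5} = \frac{43}{5}$)
$p = -7320$ ($p = \left(-183\right) 40 = -7320$)
$m = \frac{5418}{5}$ ($m = \frac{43}{5} \cdot 7 \cdot 18 = \frac{301}{5} \cdot 18 = \frac{5418}{5} \approx 1083.6$)
$\sqrt{p + m} = \sqrt{-7320 + \frac{5418}{5}} = \sqrt{- \frac{31182}{5}} = \frac{i \sqrt{155910}}{5}$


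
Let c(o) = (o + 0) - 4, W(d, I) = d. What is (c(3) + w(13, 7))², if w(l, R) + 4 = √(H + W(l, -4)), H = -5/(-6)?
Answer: (30 - √498)²/36 ≈ 1.6401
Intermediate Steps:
c(o) = -4 + o (c(o) = o - 4 = -4 + o)
H = ⅚ (H = -5*(-⅙) = ⅚ ≈ 0.83333)
w(l, R) = -4 + √(⅚ + l)
(c(3) + w(13, 7))² = ((-4 + 3) + (-4 + √(30 + 36*13)/6))² = (-1 + (-4 + √(30 + 468)/6))² = (-1 + (-4 + √498/6))² = (-5 + √498/6)²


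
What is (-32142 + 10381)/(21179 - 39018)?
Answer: 21761/17839 ≈ 1.2199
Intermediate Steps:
(-32142 + 10381)/(21179 - 39018) = -21761/(-17839) = -21761*(-1/17839) = 21761/17839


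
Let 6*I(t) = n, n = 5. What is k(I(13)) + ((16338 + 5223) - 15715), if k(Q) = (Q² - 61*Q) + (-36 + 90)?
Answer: 210595/36 ≈ 5849.9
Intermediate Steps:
I(t) = ⅚ (I(t) = (⅙)*5 = ⅚)
k(Q) = 54 + Q² - 61*Q (k(Q) = (Q² - 61*Q) + 54 = 54 + Q² - 61*Q)
k(I(13)) + ((16338 + 5223) - 15715) = (54 + (⅚)² - 61*⅚) + ((16338 + 5223) - 15715) = (54 + 25/36 - 305/6) + (21561 - 15715) = 139/36 + 5846 = 210595/36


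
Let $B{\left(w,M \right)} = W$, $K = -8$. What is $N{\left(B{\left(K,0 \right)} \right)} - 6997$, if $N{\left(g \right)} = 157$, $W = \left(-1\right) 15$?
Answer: $-6840$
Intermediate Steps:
$W = -15$
$B{\left(w,M \right)} = -15$
$N{\left(B{\left(K,0 \right)} \right)} - 6997 = 157 - 6997 = -6840$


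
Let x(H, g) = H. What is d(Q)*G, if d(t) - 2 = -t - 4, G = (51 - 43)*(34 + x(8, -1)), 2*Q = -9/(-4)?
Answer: -1050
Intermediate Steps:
Q = 9/8 (Q = (-9/(-4))/2 = (-9*(-1/4))/2 = (1/2)*(9/4) = 9/8 ≈ 1.1250)
G = 336 (G = (51 - 43)*(34 + 8) = 8*42 = 336)
d(t) = -2 - t (d(t) = 2 + (-t - 4) = 2 + (-4 - t) = -2 - t)
d(Q)*G = (-2 - 1*9/8)*336 = (-2 - 9/8)*336 = -25/8*336 = -1050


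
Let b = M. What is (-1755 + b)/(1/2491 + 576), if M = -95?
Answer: -4608350/1434817 ≈ -3.2118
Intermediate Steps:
b = -95
(-1755 + b)/(1/2491 + 576) = (-1755 - 95)/(1/2491 + 576) = -1850/(1/2491 + 576) = -1850/1434817/2491 = -1850*2491/1434817 = -4608350/1434817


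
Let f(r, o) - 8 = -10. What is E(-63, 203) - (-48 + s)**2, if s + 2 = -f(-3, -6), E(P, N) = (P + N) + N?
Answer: -1961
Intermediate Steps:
f(r, o) = -2 (f(r, o) = 8 - 10 = -2)
E(P, N) = P + 2*N (E(P, N) = (N + P) + N = P + 2*N)
s = 0 (s = -2 - 1*(-2) = -2 + 2 = 0)
E(-63, 203) - (-48 + s)**2 = (-63 + 2*203) - (-48 + 0)**2 = (-63 + 406) - 1*(-48)**2 = 343 - 1*2304 = 343 - 2304 = -1961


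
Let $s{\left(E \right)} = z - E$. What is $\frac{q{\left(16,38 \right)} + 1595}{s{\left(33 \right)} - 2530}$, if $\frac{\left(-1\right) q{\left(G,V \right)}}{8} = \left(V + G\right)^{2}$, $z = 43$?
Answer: $\frac{21733}{2520} \approx 8.6242$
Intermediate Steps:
$q{\left(G,V \right)} = - 8 \left(G + V\right)^{2}$ ($q{\left(G,V \right)} = - 8 \left(V + G\right)^{2} = - 8 \left(G + V\right)^{2}$)
$s{\left(E \right)} = 43 - E$
$\frac{q{\left(16,38 \right)} + 1595}{s{\left(33 \right)} - 2530} = \frac{- 8 \left(16 + 38\right)^{2} + 1595}{\left(43 - 33\right) - 2530} = \frac{- 8 \cdot 54^{2} + 1595}{\left(43 - 33\right) - 2530} = \frac{\left(-8\right) 2916 + 1595}{10 - 2530} = \frac{-23328 + 1595}{-2520} = \left(-21733\right) \left(- \frac{1}{2520}\right) = \frac{21733}{2520}$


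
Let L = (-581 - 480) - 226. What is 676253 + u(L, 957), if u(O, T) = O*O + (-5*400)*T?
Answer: 418622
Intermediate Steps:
L = -1287 (L = -1061 - 226 = -1287)
u(O, T) = O**2 - 2000*T
676253 + u(L, 957) = 676253 + ((-1287)**2 - 2000*957) = 676253 + (1656369 - 1914000) = 676253 - 257631 = 418622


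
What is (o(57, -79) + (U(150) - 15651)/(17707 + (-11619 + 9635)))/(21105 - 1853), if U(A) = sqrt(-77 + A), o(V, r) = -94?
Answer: -165957/33633244 + sqrt(73)/302699196 ≈ -0.0049343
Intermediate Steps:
(o(57, -79) + (U(150) - 15651)/(17707 + (-11619 + 9635)))/(21105 - 1853) = (-94 + (sqrt(-77 + 150) - 15651)/(17707 + (-11619 + 9635)))/(21105 - 1853) = (-94 + (sqrt(73) - 15651)/(17707 - 1984))/19252 = (-94 + (-15651 + sqrt(73))/15723)*(1/19252) = (-94 + (-15651 + sqrt(73))*(1/15723))*(1/19252) = (-94 + (-1739/1747 + sqrt(73)/15723))*(1/19252) = (-165957/1747 + sqrt(73)/15723)*(1/19252) = -165957/33633244 + sqrt(73)/302699196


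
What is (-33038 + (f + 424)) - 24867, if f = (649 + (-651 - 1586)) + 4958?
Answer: -54111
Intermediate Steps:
f = 3370 (f = (649 - 2237) + 4958 = -1588 + 4958 = 3370)
(-33038 + (f + 424)) - 24867 = (-33038 + (3370 + 424)) - 24867 = (-33038 + 3794) - 24867 = -29244 - 24867 = -54111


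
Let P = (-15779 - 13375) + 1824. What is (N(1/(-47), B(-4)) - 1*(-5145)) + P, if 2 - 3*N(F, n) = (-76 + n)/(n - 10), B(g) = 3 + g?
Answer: -66560/3 ≈ -22187.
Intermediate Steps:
P = -27330 (P = -29154 + 1824 = -27330)
N(F, n) = ⅔ - (-76 + n)/(3*(-10 + n)) (N(F, n) = ⅔ - (-76 + n)/(3*(n - 10)) = ⅔ - (-76 + n)/(3*(-10 + n)))
(N(1/(-47), B(-4)) - 1*(-5145)) + P = ((56 + (3 - 4))/(3*(-10 + (3 - 4))) - 1*(-5145)) - 27330 = ((56 - 1)/(3*(-10 - 1)) + 5145) - 27330 = ((⅓)*55/(-11) + 5145) - 27330 = ((⅓)*(-1/11)*55 + 5145) - 27330 = (-5/3 + 5145) - 27330 = 15430/3 - 27330 = -66560/3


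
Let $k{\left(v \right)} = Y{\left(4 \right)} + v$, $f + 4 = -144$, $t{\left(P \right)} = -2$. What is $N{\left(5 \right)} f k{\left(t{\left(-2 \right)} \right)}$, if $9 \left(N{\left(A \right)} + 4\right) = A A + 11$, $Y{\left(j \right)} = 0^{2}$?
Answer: $0$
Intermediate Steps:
$f = -148$ ($f = -4 - 144 = -148$)
$Y{\left(j \right)} = 0$
$N{\left(A \right)} = - \frac{25}{9} + \frac{A^{2}}{9}$ ($N{\left(A \right)} = -4 + \frac{A A + 11}{9} = -4 + \frac{A^{2} + 11}{9} = -4 + \frac{11 + A^{2}}{9} = -4 + \left(\frac{11}{9} + \frac{A^{2}}{9}\right) = - \frac{25}{9} + \frac{A^{2}}{9}$)
$k{\left(v \right)} = v$ ($k{\left(v \right)} = 0 + v = v$)
$N{\left(5 \right)} f k{\left(t{\left(-2 \right)} \right)} = \left(- \frac{25}{9} + \frac{5^{2}}{9}\right) \left(-148\right) \left(-2\right) = \left(- \frac{25}{9} + \frac{1}{9} \cdot 25\right) \left(-148\right) \left(-2\right) = \left(- \frac{25}{9} + \frac{25}{9}\right) \left(-148\right) \left(-2\right) = 0 \left(-148\right) \left(-2\right) = 0 \left(-2\right) = 0$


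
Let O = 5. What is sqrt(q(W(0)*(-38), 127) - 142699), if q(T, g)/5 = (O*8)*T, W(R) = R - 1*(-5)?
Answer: I*sqrt(180699) ≈ 425.09*I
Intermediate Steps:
W(R) = 5 + R (W(R) = R + 5 = 5 + R)
q(T, g) = 200*T (q(T, g) = 5*((5*8)*T) = 5*(40*T) = 200*T)
sqrt(q(W(0)*(-38), 127) - 142699) = sqrt(200*((5 + 0)*(-38)) - 142699) = sqrt(200*(5*(-38)) - 142699) = sqrt(200*(-190) - 142699) = sqrt(-38000 - 142699) = sqrt(-180699) = I*sqrt(180699)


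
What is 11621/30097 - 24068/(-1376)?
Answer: 185091273/10353368 ≈ 17.877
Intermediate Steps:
11621/30097 - 24068/(-1376) = 11621*(1/30097) - 24068*(-1/1376) = 11621/30097 + 6017/344 = 185091273/10353368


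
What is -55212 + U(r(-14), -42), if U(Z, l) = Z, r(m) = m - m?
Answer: -55212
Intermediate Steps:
r(m) = 0
-55212 + U(r(-14), -42) = -55212 + 0 = -55212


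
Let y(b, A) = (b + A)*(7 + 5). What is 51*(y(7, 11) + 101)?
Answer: 16167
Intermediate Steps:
y(b, A) = 12*A + 12*b (y(b, A) = (A + b)*12 = 12*A + 12*b)
51*(y(7, 11) + 101) = 51*((12*11 + 12*7) + 101) = 51*((132 + 84) + 101) = 51*(216 + 101) = 51*317 = 16167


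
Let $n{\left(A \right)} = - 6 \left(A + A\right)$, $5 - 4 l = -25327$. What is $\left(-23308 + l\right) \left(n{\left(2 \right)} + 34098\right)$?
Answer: $-578406150$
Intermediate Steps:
$l = 6333$ ($l = \frac{5}{4} - - \frac{25327}{4} = \frac{5}{4} + \frac{25327}{4} = 6333$)
$n{\left(A \right)} = - 12 A$ ($n{\left(A \right)} = - 6 \cdot 2 A = - 12 A$)
$\left(-23308 + l\right) \left(n{\left(2 \right)} + 34098\right) = \left(-23308 + 6333\right) \left(\left(-12\right) 2 + 34098\right) = - 16975 \left(-24 + 34098\right) = \left(-16975\right) 34074 = -578406150$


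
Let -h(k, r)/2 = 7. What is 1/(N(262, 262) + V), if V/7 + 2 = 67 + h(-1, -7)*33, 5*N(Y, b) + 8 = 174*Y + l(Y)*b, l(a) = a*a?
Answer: 5/18016413 ≈ 2.7752e-7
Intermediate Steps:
l(a) = a²
h(k, r) = -14 (h(k, r) = -2*7 = -14)
N(Y, b) = -8/5 + 174*Y/5 + b*Y²/5 (N(Y, b) = -8/5 + (174*Y + Y²*b)/5 = -8/5 + (174*Y + b*Y²)/5 = -8/5 + (174*Y/5 + b*Y²/5) = -8/5 + 174*Y/5 + b*Y²/5)
V = -2779 (V = -14 + 7*(67 - 14*33) = -14 + 7*(67 - 462) = -14 + 7*(-395) = -14 - 2765 = -2779)
1/(N(262, 262) + V) = 1/((-8/5 + (174/5)*262 + (⅕)*262*262²) - 2779) = 1/((-8/5 + 45588/5 + (⅕)*262*68644) - 2779) = 1/((-8/5 + 45588/5 + 17984728/5) - 2779) = 1/(18030308/5 - 2779) = 1/(18016413/5) = 5/18016413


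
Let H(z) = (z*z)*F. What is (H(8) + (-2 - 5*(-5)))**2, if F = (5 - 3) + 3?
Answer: 117649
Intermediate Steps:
F = 5 (F = 2 + 3 = 5)
H(z) = 5*z**2 (H(z) = (z*z)*5 = z**2*5 = 5*z**2)
(H(8) + (-2 - 5*(-5)))**2 = (5*8**2 + (-2 - 5*(-5)))**2 = (5*64 + (-2 + 25))**2 = (320 + 23)**2 = 343**2 = 117649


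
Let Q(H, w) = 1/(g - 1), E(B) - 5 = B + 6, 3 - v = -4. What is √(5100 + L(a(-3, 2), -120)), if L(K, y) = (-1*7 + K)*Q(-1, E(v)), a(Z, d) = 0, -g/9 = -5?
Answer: √2468323/22 ≈ 71.413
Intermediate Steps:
g = 45 (g = -9*(-5) = 45)
v = 7 (v = 3 - 1*(-4) = 3 + 4 = 7)
E(B) = 11 + B (E(B) = 5 + (B + 6) = 5 + (6 + B) = 11 + B)
Q(H, w) = 1/44 (Q(H, w) = 1/(45 - 1) = 1/44)
L(K, y) = -7/44 + K/44 (L(K, y) = (-1*7 + K)*(1/44) = (-7 + K)*(1/44) = -7/44 + K/44)
√(5100 + L(a(-3, 2), -120)) = √(5100 + (-7/44 + (1/44)*0)) = √(5100 + (-7/44 + 0)) = √(5100 - 7/44) = √(224393/44) = √2468323/22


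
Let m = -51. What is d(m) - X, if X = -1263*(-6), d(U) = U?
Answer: -7629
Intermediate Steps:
X = 7578
d(m) - X = -51 - 1*7578 = -51 - 7578 = -7629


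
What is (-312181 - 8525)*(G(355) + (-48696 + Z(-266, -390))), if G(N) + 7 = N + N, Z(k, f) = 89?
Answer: 15363100224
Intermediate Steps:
G(N) = -7 + 2*N (G(N) = -7 + (N + N) = -7 + 2*N)
(-312181 - 8525)*(G(355) + (-48696 + Z(-266, -390))) = (-312181 - 8525)*((-7 + 2*355) + (-48696 + 89)) = -320706*((-7 + 710) - 48607) = -320706*(703 - 48607) = -320706*(-47904) = 15363100224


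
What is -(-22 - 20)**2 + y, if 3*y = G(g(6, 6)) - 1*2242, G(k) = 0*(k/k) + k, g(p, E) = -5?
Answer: -2513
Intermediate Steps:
G(k) = k (G(k) = 0*1 + k = 0 + k = k)
y = -749 (y = (-5 - 1*2242)/3 = (-5 - 2242)/3 = (1/3)*(-2247) = -749)
-(-22 - 20)**2 + y = -(-22 - 20)**2 - 749 = -1*(-42)**2 - 749 = -1*1764 - 749 = -1764 - 749 = -2513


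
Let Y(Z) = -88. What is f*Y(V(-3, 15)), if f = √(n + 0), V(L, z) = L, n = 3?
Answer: -88*√3 ≈ -152.42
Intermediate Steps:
f = √3 (f = √(3 + 0) = √3 ≈ 1.7320)
f*Y(V(-3, 15)) = √3*(-88) = -88*√3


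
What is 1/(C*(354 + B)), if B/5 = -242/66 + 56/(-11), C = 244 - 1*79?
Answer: 1/51185 ≈ 1.9537e-5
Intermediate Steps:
C = 165 (C = 244 - 79 = 165)
B = -1445/33 (B = 5*(-242/66 + 56/(-11)) = 5*(-242*1/66 + 56*(-1/11)) = 5*(-11/3 - 56/11) = 5*(-289/33) = -1445/33 ≈ -43.788)
1/(C*(354 + B)) = 1/(165*(354 - 1445/33)) = 1/(165*(10237/33)) = 1/51185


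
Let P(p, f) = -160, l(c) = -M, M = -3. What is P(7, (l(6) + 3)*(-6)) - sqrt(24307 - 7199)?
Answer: -160 - 2*sqrt(4277) ≈ -290.80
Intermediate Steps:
l(c) = 3 (l(c) = -1*(-3) = 3)
P(7, (l(6) + 3)*(-6)) - sqrt(24307 - 7199) = -160 - sqrt(24307 - 7199) = -160 - sqrt(17108) = -160 - 2*sqrt(4277)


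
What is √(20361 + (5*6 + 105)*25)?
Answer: 2*√5934 ≈ 154.06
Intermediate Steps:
√(20361 + (5*6 + 105)*25) = √(20361 + (30 + 105)*25) = √(20361 + 135*25) = √(20361 + 3375) = √23736 = 2*√5934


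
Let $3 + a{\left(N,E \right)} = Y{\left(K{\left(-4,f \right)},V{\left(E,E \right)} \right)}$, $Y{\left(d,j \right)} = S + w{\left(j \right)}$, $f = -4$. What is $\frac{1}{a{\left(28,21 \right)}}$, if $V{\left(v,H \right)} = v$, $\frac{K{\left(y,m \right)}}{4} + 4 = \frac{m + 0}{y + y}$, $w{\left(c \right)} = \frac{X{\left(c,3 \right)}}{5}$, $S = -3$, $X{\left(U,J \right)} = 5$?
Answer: $- \frac{1}{5} \approx -0.2$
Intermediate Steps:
$w{\left(c \right)} = 1$ ($w{\left(c \right)} = \frac{5}{5} = 5 \cdot \frac{1}{5} = 1$)
$K{\left(y,m \right)} = -16 + \frac{2 m}{y}$ ($K{\left(y,m \right)} = -16 + 4 \frac{m + 0}{y + y} = -16 + 4 \frac{m}{2 y} = -16 + \frac{2 m}{y}$)
$Y{\left(d,j \right)} = -2$ ($Y{\left(d,j \right)} = -3 + 1 = -2$)
$a{\left(N,E \right)} = -5$ ($a{\left(N,E \right)} = -3 - 2 = -5$)
$\frac{1}{a{\left(28,21 \right)}} = \frac{1}{-5} = - \frac{1}{5}$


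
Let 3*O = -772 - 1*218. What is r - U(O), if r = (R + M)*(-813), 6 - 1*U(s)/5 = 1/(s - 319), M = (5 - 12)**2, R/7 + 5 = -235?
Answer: 860556472/649 ≈ 1.3260e+6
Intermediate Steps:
R = -1680 (R = -35 + 7*(-235) = -35 - 1645 = -1680)
M = 49 (M = (-7)**2 = 49)
O = -330 (O = (-772 - 1*218)/3 = (-772 - 218)/3 = (1/3)*(-990) = -330)
U(s) = 30 - 5/(-319 + s) (U(s) = 30 - 5/(s - 319) = 30 - 5/(-319 + s))
r = 1326003 (r = (-1680 + 49)*(-813) = -1631*(-813) = 1326003)
r - U(O) = 1326003 - 5*(-1915 + 6*(-330))/(-319 - 330) = 1326003 - 5*(-1915 - 1980)/(-649) = 1326003 - 5*(-1)*(-3895)/649 = 1326003 - 1*19475/649 = 1326003 - 19475/649 = 860556472/649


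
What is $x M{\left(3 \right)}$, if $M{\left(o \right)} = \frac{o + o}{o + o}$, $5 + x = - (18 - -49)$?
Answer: $-72$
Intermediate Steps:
$x = -72$ ($x = -5 - \left(18 - -49\right) = -5 - \left(18 + 49\right) = -5 - 67 = -72$)
$M{\left(o \right)} = 1$ ($M{\left(o \right)} = \frac{2 o}{2 o} = 2 o \frac{1}{2 o} = 1$)
$x M{\left(3 \right)} = \left(-72\right) 1 = -72$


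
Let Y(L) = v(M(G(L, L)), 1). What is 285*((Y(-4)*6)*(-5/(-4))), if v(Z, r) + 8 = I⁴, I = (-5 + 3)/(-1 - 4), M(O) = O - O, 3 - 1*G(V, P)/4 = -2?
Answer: -426132/25 ≈ -17045.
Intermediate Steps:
G(V, P) = 20 (G(V, P) = 12 - 4*(-2) = 12 + 8 = 20)
M(O) = 0
I = ⅖ (I = -2/(-5) = -2*(-⅕) = ⅖ ≈ 0.40000)
v(Z, r) = -4984/625 (v(Z, r) = -8 + (⅖)⁴ = -8 + 16/625 = -4984/625)
Y(L) = -4984/625
285*((Y(-4)*6)*(-5/(-4))) = 285*((-4984/625*6)*(-5/(-4))) = 285*(-(-29904)*(-1)/(125*4)) = 285*(-29904/625*5/4) = 285*(-7476/125) = -426132/25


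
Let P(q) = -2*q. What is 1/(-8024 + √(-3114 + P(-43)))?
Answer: -2006/16096901 - I*√757/32193802 ≈ -0.00012462 - 8.5462e-7*I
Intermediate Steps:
1/(-8024 + √(-3114 + P(-43))) = 1/(-8024 + √(-3114 - 2*(-43))) = 1/(-8024 + √(-3114 + 86)) = 1/(-8024 + √(-3028)) = 1/(-8024 + 2*I*√757)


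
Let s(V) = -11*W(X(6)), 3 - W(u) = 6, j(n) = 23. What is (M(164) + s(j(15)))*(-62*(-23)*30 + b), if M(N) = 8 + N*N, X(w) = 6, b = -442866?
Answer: -10777116582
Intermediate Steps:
W(u) = -3 (W(u) = 3 - 1*6 = 3 - 6 = -3)
s(V) = 33 (s(V) = -11*(-3) = 33)
M(N) = 8 + N**2
(M(164) + s(j(15)))*(-62*(-23)*30 + b) = ((8 + 164**2) + 33)*(-62*(-23)*30 - 442866) = ((8 + 26896) + 33)*(1426*30 - 442866) = (26904 + 33)*(42780 - 442866) = 26937*(-400086) = -10777116582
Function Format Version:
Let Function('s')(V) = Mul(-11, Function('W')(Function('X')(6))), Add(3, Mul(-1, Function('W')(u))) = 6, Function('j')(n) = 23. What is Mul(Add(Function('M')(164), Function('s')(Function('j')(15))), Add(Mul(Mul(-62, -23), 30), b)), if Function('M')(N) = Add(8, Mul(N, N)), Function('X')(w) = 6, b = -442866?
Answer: -10777116582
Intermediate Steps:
Function('W')(u) = -3 (Function('W')(u) = Add(3, Mul(-1, 6)) = Add(3, -6) = -3)
Function('s')(V) = 33 (Function('s')(V) = Mul(-11, -3) = 33)
Function('M')(N) = Add(8, Pow(N, 2))
Mul(Add(Function('M')(164), Function('s')(Function('j')(15))), Add(Mul(Mul(-62, -23), 30), b)) = Mul(Add(Add(8, Pow(164, 2)), 33), Add(Mul(Mul(-62, -23), 30), -442866)) = Mul(Add(Add(8, 26896), 33), Add(Mul(1426, 30), -442866)) = Mul(Add(26904, 33), Add(42780, -442866)) = Mul(26937, -400086) = -10777116582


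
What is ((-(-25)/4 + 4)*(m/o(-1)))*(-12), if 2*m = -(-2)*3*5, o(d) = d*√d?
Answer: -1845*I ≈ -1845.0*I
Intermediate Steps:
o(d) = d^(3/2)
m = 15 (m = (-(-2)*3*5)/2 = (-2*(-3)*5)/2 = (6*5)/2 = (½)*30 = 15)
((-(-25)/4 + 4)*(m/o(-1)))*(-12) = ((-(-25)/4 + 4)*(15/((-1)^(3/2))))*(-12) = ((-(-25)/4 + 4)*(15/((-I))))*(-12) = ((-5*(-5/4) + 4)*(15*I))*(-12) = ((25/4 + 4)*(15*I))*(-12) = (41*(15*I)/4)*(-12) = (615*I/4)*(-12) = -1845*I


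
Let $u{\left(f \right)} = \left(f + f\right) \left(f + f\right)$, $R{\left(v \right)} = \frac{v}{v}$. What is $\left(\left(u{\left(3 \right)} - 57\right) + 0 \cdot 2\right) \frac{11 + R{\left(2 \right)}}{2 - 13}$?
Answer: $\frac{252}{11} \approx 22.909$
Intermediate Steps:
$R{\left(v \right)} = 1$
$u{\left(f \right)} = 4 f^{2}$ ($u{\left(f \right)} = 2 f 2 f = 4 f^{2}$)
$\left(\left(u{\left(3 \right)} - 57\right) + 0 \cdot 2\right) \frac{11 + R{\left(2 \right)}}{2 - 13} = \left(\left(4 \cdot 3^{2} - 57\right) + 0 \cdot 2\right) \frac{11 + 1}{2 - 13} = \left(\left(4 \cdot 9 - 57\right) + 0\right) \frac{12}{-11} = \left(\left(36 - 57\right) + 0\right) 12 \left(- \frac{1}{11}\right) = \left(-21 + 0\right) \left(- \frac{12}{11}\right) = \left(-21\right) \left(- \frac{12}{11}\right) = \frac{252}{11}$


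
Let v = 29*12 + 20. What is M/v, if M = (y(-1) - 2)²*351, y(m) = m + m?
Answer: 351/23 ≈ 15.261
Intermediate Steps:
y(m) = 2*m
M = 5616 (M = (2*(-1) - 2)²*351 = (-2 - 2)²*351 = (-4)²*351 = 16*351 = 5616)
v = 368 (v = 348 + 20 = 368)
M/v = 5616/368 = 5616*(1/368) = 351/23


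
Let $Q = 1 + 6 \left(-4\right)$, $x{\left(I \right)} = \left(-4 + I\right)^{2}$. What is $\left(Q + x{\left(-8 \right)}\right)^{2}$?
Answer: $14641$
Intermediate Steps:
$Q = -23$ ($Q = 1 - 24 = -23$)
$\left(Q + x{\left(-8 \right)}\right)^{2} = \left(-23 + \left(-4 - 8\right)^{2}\right)^{2} = \left(-23 + \left(-12\right)^{2}\right)^{2} = \left(-23 + 144\right)^{2} = 121^{2} = 14641$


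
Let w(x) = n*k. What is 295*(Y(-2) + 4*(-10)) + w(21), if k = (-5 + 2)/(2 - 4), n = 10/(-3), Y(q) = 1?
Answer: -11510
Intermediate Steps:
n = -10/3 (n = 10*(-1/3) = -10/3 ≈ -3.3333)
k = 3/2 (k = -3/(-2) = -3*(-1/2) = 3/2 ≈ 1.5000)
w(x) = -5 (w(x) = -10/3*3/2 = -5)
295*(Y(-2) + 4*(-10)) + w(21) = 295*(1 + 4*(-10)) - 5 = 295*(1 - 40) - 5 = 295*(-39) - 5 = -11505 - 5 = -11510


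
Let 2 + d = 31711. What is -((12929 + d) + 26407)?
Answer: -71045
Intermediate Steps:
d = 31709 (d = -2 + 31711 = 31709)
-((12929 + d) + 26407) = -((12929 + 31709) + 26407) = -(44638 + 26407) = -1*71045 = -71045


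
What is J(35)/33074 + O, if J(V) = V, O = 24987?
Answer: 826420073/33074 ≈ 24987.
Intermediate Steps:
J(35)/33074 + O = 35/33074 + 24987 = 826420073/33074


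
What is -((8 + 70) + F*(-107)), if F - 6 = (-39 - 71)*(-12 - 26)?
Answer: 447824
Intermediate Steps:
F = 4186 (F = 6 + (-39 - 71)*(-12 - 26) = 6 - 110*(-38) = 6 + 4180 = 4186)
-((8 + 70) + F*(-107)) = -((8 + 70) + 4186*(-107)) = -(78 - 447902) = -1*(-447824) = 447824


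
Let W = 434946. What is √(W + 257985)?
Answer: √692931 ≈ 832.42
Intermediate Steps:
√(W + 257985) = √(434946 + 257985) = √692931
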